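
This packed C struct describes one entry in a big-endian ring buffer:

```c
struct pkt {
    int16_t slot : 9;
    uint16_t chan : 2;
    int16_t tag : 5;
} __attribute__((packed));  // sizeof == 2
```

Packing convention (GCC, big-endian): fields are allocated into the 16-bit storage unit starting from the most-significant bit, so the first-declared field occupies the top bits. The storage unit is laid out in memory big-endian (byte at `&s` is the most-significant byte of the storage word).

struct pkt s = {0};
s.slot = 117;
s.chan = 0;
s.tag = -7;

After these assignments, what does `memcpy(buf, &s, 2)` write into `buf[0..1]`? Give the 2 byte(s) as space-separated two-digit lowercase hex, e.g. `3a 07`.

3a 99

slot (9b) val=117 bits=0x75 at bit 7: 0x3a80
chan (2b) val=0 bits=0x0 at bit 5: 0x3a80
tag (5b) val=-7 bits=0x19 at bit 0: 0x3a99
word = 0x3a99 → big-endian bytes:
  [0]=0x3a  [1]=0x99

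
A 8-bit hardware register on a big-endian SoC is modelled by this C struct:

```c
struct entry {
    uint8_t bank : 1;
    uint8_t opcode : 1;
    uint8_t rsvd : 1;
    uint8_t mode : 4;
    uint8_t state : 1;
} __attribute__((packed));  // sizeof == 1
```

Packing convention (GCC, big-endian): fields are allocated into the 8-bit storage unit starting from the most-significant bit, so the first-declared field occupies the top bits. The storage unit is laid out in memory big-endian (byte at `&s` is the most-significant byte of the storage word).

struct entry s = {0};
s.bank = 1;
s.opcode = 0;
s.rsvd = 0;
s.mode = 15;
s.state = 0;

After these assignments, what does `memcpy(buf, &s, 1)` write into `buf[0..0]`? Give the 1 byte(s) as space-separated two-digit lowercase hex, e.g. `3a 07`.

9e

bank:1 = 1 → 0x1 << 7 → word 0x80
opcode:1 = 0 → 0x0 << 6 → word 0x80
rsvd:1 = 0 → 0x0 << 5 → word 0x80
mode:4 = 15 → 0xf << 1 → word 0x9e
state:1 = 0 → 0x0 << 0 → word 0x9e
word = 0x9e → big-endian bytes:
  [0]=0x9e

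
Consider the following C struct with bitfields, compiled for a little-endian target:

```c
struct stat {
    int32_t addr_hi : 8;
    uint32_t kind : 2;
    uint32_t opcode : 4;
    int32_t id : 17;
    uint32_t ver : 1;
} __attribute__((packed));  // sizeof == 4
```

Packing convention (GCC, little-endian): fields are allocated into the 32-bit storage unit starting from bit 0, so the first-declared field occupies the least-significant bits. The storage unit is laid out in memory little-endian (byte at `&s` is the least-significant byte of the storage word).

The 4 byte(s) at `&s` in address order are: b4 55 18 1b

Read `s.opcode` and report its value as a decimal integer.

5

[0]=0xb4 [1]=0x55 [2]=0x18 [3]=0x1b (little-endian) → word 0x1b1855b4
addr_hi [0+:8] = (word>>0) & 0xff = 180
kind [8+:2] = (word>>8) & 0x3 = 1
opcode [10+:4] = (word>>10) & 0xf = 5  ←
id [14+:17] = (word>>14) & 0x1ffff = 27745
ver [31+:1] = (word>>31) & 0x1 = 0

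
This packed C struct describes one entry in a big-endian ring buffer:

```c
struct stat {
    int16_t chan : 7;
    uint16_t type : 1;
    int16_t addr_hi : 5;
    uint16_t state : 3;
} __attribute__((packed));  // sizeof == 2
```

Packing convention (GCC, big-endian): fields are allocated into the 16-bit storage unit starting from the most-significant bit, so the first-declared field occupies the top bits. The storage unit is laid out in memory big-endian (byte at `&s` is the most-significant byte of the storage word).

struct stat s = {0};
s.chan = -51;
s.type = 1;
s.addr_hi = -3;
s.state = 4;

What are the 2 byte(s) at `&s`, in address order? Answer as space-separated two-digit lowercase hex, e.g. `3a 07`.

[9+:7] chan=-51 & 0x7f = 0x4d; word=0x9a00
[8+:1] type=1 & 0x1 = 0x1; word=0x9b00
[3+:5] addr_hi=-3 & 0x1f = 0x1d; word=0x9be8
[0+:3] state=4 & 0x7 = 0x4; word=0x9bec
word = 0x9bec → big-endian bytes:
  [0]=0x9b  [1]=0xec

9b ec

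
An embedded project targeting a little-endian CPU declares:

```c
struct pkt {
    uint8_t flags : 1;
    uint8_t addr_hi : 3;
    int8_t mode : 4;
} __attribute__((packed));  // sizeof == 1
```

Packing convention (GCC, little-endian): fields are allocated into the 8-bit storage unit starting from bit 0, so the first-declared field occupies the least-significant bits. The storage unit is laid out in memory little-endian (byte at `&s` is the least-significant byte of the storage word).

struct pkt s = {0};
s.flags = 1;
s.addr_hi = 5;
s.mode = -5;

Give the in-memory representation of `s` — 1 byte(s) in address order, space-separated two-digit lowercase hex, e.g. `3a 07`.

[0+:1] flags=1 & 0x1 = 0x1; word=0x01
[1+:3] addr_hi=5 & 0x7 = 0x5; word=0x0b
[4+:4] mode=-5 & 0xf = 0xb; word=0xbb
word = 0xbb → little-endian bytes:
  [0]=0xbb

bb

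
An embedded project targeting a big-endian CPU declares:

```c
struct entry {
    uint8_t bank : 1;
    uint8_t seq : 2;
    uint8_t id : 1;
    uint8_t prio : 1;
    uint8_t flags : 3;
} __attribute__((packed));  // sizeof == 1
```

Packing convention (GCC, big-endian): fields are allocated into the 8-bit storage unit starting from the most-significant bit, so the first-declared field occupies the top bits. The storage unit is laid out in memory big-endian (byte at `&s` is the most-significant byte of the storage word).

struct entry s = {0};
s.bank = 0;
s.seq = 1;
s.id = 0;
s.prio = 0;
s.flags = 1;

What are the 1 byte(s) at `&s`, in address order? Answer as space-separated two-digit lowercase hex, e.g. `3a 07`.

bank (1b) val=0 bits=0x0 at bit 7: 0x00
seq (2b) val=1 bits=0x1 at bit 5: 0x20
id (1b) val=0 bits=0x0 at bit 4: 0x20
prio (1b) val=0 bits=0x0 at bit 3: 0x20
flags (3b) val=1 bits=0x1 at bit 0: 0x21
word = 0x21 → big-endian bytes:
  [0]=0x21

21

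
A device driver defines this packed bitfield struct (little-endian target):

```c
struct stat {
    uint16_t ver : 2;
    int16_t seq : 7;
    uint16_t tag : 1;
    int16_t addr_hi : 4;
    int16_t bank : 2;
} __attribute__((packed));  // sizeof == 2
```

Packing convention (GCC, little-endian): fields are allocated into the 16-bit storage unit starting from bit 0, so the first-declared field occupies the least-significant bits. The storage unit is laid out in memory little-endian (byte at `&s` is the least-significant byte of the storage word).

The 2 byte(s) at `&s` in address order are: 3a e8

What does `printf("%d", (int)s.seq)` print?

[0]=0x3a [1]=0xe8 (little-endian) → word 0xe83a
ver:2 @ bit 0 → (0xe83a>>0)&0x3 = 0x2
seq:7 @ bit 2 → (0xe83a>>2)&0x7f = 0xe  ←
tag:1 @ bit 9 → (0xe83a>>9)&0x1 = 0x0
addr_hi:4 @ bit 10 → (0xe83a>>10)&0xf = 0xa
bank:2 @ bit 14 → (0xe83a>>14)&0x3 = 0x3
seq signed 7b, MSB=0: value = 14

14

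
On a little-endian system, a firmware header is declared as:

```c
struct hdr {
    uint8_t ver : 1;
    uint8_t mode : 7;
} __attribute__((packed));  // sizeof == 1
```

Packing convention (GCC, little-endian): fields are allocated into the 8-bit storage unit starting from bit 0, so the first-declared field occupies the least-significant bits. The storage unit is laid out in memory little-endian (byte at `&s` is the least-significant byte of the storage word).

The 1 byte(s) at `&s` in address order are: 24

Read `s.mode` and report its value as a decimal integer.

[0]=0x24 (little-endian) → word 0x24
ver:1 @ bit 0 → (0x24>>0)&0x1 = 0x0
mode:7 @ bit 1 → (0x24>>1)&0x7f = 0x12  ←

18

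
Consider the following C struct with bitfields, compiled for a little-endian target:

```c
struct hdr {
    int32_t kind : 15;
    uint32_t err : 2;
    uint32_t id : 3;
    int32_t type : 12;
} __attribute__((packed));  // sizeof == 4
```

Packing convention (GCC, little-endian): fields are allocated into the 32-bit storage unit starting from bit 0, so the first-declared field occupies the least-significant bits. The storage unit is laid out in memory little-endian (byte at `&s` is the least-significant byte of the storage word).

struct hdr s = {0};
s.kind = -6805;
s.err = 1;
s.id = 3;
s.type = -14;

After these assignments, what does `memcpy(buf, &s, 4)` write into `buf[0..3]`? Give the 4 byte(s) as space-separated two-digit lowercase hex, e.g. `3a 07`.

6b e5 26 ff

kind:15 = -6805 → 0x656b << 0 → word 0x0000656b
err:2 = 1 → 0x1 << 15 → word 0x0000e56b
id:3 = 3 → 0x3 << 17 → word 0x0006e56b
type:12 = -14 → 0xff2 << 20 → word 0xff26e56b
word = 0xff26e56b → little-endian bytes:
  [0]=0x6b  [1]=0xe5  [2]=0x26  [3]=0xff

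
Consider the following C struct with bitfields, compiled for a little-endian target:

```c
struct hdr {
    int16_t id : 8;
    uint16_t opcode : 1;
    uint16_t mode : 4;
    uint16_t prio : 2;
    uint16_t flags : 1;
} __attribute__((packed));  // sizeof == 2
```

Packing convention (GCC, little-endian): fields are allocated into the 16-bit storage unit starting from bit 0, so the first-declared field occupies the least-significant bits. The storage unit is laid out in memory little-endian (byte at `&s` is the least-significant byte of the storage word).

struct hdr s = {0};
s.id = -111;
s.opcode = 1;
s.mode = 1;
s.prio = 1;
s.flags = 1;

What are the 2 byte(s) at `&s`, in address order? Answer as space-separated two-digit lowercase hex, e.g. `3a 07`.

[0+:8] id=-111 & 0xff = 0x91; word=0x0091
[8+:1] opcode=1 & 0x1 = 0x1; word=0x0191
[9+:4] mode=1 & 0xf = 0x1; word=0x0391
[13+:2] prio=1 & 0x3 = 0x1; word=0x2391
[15+:1] flags=1 & 0x1 = 0x1; word=0xa391
word = 0xa391 → little-endian bytes:
  [0]=0x91  [1]=0xa3

91 a3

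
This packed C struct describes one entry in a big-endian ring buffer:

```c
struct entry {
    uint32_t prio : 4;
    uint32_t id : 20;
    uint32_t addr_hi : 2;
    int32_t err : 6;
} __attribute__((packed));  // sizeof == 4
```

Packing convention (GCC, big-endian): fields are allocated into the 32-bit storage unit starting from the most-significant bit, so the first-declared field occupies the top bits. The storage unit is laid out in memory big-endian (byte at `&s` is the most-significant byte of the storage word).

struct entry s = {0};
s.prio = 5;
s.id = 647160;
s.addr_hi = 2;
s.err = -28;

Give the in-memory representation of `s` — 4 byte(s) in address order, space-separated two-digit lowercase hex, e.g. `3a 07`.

59 df f8 a4

prio:4 = 5 → 0x5 << 28 → word 0x50000000
id:20 = 647160 → 0x9dff8 << 8 → word 0x59dff800
addr_hi:2 = 2 → 0x2 << 6 → word 0x59dff880
err:6 = -28 → 0x24 << 0 → word 0x59dff8a4
word = 0x59dff8a4 → big-endian bytes:
  [0]=0x59  [1]=0xdf  [2]=0xf8  [3]=0xa4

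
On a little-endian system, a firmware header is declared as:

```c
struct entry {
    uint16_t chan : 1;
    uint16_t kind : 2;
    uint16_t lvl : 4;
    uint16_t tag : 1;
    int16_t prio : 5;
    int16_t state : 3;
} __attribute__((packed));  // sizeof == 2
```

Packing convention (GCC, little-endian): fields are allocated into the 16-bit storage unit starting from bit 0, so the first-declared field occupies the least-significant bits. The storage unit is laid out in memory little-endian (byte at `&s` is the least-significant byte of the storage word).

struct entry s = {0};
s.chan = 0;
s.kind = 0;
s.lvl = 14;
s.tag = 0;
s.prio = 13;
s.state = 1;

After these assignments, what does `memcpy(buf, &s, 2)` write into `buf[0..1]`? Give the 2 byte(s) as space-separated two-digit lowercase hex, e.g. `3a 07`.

70 2d

[0+:1] chan=0 & 0x1 = 0x0; word=0x0000
[1+:2] kind=0 & 0x3 = 0x0; word=0x0000
[3+:4] lvl=14 & 0xf = 0xe; word=0x0070
[7+:1] tag=0 & 0x1 = 0x0; word=0x0070
[8+:5] prio=13 & 0x1f = 0xd; word=0x0d70
[13+:3] state=1 & 0x7 = 0x1; word=0x2d70
word = 0x2d70 → little-endian bytes:
  [0]=0x70  [1]=0x2d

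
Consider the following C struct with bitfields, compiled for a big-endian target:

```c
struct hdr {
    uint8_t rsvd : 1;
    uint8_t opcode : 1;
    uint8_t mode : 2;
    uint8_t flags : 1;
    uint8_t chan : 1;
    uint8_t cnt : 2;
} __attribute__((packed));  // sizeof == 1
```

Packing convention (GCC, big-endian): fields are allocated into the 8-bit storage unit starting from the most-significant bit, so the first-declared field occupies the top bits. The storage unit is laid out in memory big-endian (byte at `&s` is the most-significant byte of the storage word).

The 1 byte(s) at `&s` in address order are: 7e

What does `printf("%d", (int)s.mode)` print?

[0]=0x7e (big-endian) → word 0x7e
rsvd [7+:1] = (word>>7) & 0x1 = 0
opcode [6+:1] = (word>>6) & 0x1 = 1
mode [4+:2] = (word>>4) & 0x3 = 3  ←
flags [3+:1] = (word>>3) & 0x1 = 1
chan [2+:1] = (word>>2) & 0x1 = 1
cnt [0+:2] = (word>>0) & 0x3 = 2

3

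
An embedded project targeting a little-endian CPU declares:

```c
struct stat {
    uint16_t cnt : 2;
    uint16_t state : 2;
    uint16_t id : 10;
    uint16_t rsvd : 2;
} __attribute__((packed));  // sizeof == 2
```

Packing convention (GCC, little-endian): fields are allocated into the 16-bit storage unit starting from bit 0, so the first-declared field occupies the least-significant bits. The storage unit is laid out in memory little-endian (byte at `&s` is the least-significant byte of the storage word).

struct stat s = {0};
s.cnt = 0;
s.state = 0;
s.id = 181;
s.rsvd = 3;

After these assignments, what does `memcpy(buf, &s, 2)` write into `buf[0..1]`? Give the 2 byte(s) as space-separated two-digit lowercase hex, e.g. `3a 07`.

[0+:2] cnt=0 & 0x3 = 0x0; word=0x0000
[2+:2] state=0 & 0x3 = 0x0; word=0x0000
[4+:10] id=181 & 0x3ff = 0xb5; word=0x0b50
[14+:2] rsvd=3 & 0x3 = 0x3; word=0xcb50
word = 0xcb50 → little-endian bytes:
  [0]=0x50  [1]=0xcb

50 cb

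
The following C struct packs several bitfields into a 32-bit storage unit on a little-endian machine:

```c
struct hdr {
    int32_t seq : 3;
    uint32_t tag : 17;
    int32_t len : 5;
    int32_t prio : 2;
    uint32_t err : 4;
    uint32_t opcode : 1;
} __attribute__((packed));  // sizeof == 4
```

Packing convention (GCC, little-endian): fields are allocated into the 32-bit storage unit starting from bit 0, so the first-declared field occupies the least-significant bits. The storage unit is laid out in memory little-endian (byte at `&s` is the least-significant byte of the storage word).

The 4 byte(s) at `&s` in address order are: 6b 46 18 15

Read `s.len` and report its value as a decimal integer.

-15

[0]=0x6b [1]=0x46 [2]=0x18 [3]=0x15 (little-endian) → word 0x1518466b
seq:3 @ bit 0 → (0x1518466b>>0)&0x7 = 0x3
tag:17 @ bit 3 → (0x1518466b>>3)&0x1ffff = 0x108cd
len:5 @ bit 20 → (0x1518466b>>20)&0x1f = 0x11  ←
prio:2 @ bit 25 → (0x1518466b>>25)&0x3 = 0x2
err:4 @ bit 27 → (0x1518466b>>27)&0xf = 0x2
opcode:1 @ bit 31 → (0x1518466b>>31)&0x1 = 0x0
len signed 5b, MSB=1: 17 - 32 = -15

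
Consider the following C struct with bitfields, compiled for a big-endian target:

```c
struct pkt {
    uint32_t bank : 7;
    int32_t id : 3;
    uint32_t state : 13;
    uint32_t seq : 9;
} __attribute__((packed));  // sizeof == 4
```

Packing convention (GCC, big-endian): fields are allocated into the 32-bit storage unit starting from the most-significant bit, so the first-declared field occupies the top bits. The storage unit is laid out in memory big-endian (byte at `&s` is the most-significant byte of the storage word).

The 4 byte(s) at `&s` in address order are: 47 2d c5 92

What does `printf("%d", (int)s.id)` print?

-4

[0]=0x47 [1]=0x2d [2]=0xc5 [3]=0x92 (big-endian) → word 0x472dc592
bank [25+:7] = (word>>25) & 0x7f = 35
id [22+:3] = (word>>22) & 0x7 = 4  ←
state [9+:13] = (word>>9) & 0x1fff = 5858
seq [0+:9] = (word>>0) & 0x1ff = 402
id signed 3b, MSB=1: 4 - 8 = -4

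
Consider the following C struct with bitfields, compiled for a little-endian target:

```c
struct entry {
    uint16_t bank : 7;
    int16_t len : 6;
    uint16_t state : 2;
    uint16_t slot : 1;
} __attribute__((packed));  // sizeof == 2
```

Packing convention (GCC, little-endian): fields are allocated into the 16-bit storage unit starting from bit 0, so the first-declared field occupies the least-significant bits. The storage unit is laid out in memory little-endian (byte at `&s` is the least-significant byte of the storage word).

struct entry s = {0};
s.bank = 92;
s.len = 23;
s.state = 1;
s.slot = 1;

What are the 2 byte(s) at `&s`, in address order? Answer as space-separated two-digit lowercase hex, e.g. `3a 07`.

dc ab

bank:7 = 92 → 0x5c << 0 → word 0x005c
len:6 = 23 → 0x17 << 7 → word 0x0bdc
state:2 = 1 → 0x1 << 13 → word 0x2bdc
slot:1 = 1 → 0x1 << 15 → word 0xabdc
word = 0xabdc → little-endian bytes:
  [0]=0xdc  [1]=0xab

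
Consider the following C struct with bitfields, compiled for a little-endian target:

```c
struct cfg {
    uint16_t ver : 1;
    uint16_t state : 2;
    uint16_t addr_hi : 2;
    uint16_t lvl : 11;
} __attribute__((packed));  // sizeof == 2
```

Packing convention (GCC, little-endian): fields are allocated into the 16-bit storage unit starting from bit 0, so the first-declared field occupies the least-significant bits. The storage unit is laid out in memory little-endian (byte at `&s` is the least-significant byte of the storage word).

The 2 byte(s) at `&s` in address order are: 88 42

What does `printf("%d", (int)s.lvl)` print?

532

[0]=0x88 [1]=0x42 (little-endian) → word 0x4288
ver:1 @ bit 0 → (0x4288>>0)&0x1 = 0x0
state:2 @ bit 1 → (0x4288>>1)&0x3 = 0x0
addr_hi:2 @ bit 3 → (0x4288>>3)&0x3 = 0x1
lvl:11 @ bit 5 → (0x4288>>5)&0x7ff = 0x214  ←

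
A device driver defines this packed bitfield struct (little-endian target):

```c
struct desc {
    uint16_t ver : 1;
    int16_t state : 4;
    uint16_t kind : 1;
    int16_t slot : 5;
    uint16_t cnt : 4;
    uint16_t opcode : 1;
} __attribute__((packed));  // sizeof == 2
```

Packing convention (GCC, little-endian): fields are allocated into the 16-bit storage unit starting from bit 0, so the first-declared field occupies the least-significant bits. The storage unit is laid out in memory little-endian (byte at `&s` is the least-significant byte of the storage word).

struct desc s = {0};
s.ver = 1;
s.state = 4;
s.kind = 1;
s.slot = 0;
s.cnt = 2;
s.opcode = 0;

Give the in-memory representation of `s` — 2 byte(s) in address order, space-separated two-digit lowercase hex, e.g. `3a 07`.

ver:1 = 1 → 0x1 << 0 → word 0x0001
state:4 = 4 → 0x4 << 1 → word 0x0009
kind:1 = 1 → 0x1 << 5 → word 0x0029
slot:5 = 0 → 0x0 << 6 → word 0x0029
cnt:4 = 2 → 0x2 << 11 → word 0x1029
opcode:1 = 0 → 0x0 << 15 → word 0x1029
word = 0x1029 → little-endian bytes:
  [0]=0x29  [1]=0x10

29 10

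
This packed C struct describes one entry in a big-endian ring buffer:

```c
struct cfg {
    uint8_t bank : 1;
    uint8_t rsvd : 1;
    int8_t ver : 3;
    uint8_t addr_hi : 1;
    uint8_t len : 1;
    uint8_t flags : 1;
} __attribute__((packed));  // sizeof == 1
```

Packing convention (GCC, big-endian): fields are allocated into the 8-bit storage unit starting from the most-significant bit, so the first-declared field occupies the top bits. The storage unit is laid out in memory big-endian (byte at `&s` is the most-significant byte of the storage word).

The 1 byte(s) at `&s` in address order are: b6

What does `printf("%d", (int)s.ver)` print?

[0]=0xb6 (big-endian) → word 0xb6
bank:1 @ bit 7 → (0xb6>>7)&0x1 = 0x1
rsvd:1 @ bit 6 → (0xb6>>6)&0x1 = 0x0
ver:3 @ bit 3 → (0xb6>>3)&0x7 = 0x6  ←
addr_hi:1 @ bit 2 → (0xb6>>2)&0x1 = 0x1
len:1 @ bit 1 → (0xb6>>1)&0x1 = 0x1
flags:1 @ bit 0 → (0xb6>>0)&0x1 = 0x0
ver signed 3b, MSB=1: 6 - 8 = -2

-2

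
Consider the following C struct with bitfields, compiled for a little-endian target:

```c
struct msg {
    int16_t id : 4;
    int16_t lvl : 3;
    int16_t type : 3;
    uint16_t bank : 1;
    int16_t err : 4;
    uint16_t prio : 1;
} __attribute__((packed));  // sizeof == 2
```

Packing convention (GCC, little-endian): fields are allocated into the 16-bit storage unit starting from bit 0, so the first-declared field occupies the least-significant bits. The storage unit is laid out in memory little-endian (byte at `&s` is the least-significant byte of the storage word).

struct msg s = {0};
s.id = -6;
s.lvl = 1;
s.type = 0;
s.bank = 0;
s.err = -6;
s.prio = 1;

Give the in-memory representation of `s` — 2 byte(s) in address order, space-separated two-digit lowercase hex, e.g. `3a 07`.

id:4 = -6 → 0xa << 0 → word 0x000a
lvl:3 = 1 → 0x1 << 4 → word 0x001a
type:3 = 0 → 0x0 << 7 → word 0x001a
bank:1 = 0 → 0x0 << 10 → word 0x001a
err:4 = -6 → 0xa << 11 → word 0x501a
prio:1 = 1 → 0x1 << 15 → word 0xd01a
word = 0xd01a → little-endian bytes:
  [0]=0x1a  [1]=0xd0

1a d0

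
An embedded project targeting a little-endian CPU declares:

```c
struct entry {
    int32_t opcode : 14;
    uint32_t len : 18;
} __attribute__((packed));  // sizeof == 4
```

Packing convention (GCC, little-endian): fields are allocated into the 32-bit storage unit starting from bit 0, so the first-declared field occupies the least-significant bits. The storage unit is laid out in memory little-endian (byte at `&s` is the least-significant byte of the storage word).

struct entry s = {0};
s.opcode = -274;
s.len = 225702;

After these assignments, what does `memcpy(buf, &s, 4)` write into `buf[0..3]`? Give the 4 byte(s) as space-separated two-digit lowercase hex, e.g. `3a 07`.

opcode (14b) val=-274 bits=0x3eee at bit 0: 0x00003eee
len (18b) val=225702 bits=0x371a6 at bit 14: 0xdc69beee
word = 0xdc69beee → little-endian bytes:
  [0]=0xee  [1]=0xbe  [2]=0x69  [3]=0xdc

ee be 69 dc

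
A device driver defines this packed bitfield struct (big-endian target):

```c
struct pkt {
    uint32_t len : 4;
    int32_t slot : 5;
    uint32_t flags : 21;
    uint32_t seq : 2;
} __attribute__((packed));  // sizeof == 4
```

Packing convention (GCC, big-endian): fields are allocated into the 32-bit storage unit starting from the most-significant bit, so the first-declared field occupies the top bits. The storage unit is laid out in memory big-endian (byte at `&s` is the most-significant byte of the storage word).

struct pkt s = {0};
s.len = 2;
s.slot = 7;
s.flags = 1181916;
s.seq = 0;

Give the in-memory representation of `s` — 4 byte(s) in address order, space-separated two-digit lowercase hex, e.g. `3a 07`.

23 c8 23 70

len (4b) val=2 bits=0x2 at bit 28: 0x20000000
slot (5b) val=7 bits=0x7 at bit 23: 0x23800000
flags (21b) val=1181916 bits=0x1208dc at bit 2: 0x23c82370
seq (2b) val=0 bits=0x0 at bit 0: 0x23c82370
word = 0x23c82370 → big-endian bytes:
  [0]=0x23  [1]=0xc8  [2]=0x23  [3]=0x70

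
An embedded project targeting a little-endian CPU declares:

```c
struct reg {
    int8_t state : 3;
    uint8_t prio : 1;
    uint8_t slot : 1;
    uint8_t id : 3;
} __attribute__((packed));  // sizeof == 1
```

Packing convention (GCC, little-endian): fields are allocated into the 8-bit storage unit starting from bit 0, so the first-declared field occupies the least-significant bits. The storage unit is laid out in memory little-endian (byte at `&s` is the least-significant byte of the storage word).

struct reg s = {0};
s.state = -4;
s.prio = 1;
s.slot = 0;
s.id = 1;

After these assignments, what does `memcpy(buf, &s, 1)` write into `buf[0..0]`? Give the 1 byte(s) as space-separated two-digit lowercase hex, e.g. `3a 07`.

2c

[0+:3] state=-4 & 0x7 = 0x4; word=0x04
[3+:1] prio=1 & 0x1 = 0x1; word=0x0c
[4+:1] slot=0 & 0x1 = 0x0; word=0x0c
[5+:3] id=1 & 0x7 = 0x1; word=0x2c
word = 0x2c → little-endian bytes:
  [0]=0x2c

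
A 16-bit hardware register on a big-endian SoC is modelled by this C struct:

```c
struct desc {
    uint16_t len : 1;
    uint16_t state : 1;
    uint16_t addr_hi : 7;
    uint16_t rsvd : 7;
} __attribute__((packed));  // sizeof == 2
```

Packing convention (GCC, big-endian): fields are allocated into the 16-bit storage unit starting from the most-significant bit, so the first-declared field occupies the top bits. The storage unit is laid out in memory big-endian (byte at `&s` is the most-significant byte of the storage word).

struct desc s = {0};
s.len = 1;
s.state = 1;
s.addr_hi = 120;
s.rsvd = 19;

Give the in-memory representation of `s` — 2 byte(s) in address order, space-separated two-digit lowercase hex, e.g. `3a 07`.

fc 13

len (1b) val=1 bits=0x1 at bit 15: 0x8000
state (1b) val=1 bits=0x1 at bit 14: 0xc000
addr_hi (7b) val=120 bits=0x78 at bit 7: 0xfc00
rsvd (7b) val=19 bits=0x13 at bit 0: 0xfc13
word = 0xfc13 → big-endian bytes:
  [0]=0xfc  [1]=0x13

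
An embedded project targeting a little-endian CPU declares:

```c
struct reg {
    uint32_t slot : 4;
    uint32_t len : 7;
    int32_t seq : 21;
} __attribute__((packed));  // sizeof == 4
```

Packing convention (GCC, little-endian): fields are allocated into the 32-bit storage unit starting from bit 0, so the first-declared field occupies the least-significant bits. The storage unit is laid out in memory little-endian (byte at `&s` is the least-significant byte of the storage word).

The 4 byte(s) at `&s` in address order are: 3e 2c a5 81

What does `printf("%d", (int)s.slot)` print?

14

[0]=0x3e [1]=0x2c [2]=0xa5 [3]=0x81 (little-endian) → word 0x81a52c3e
slot [0+:4] = (word>>0) & 0xf = 14  ←
len [4+:7] = (word>>4) & 0x7f = 67
seq [11+:21] = (word>>11) & 0x1fffff = 1062053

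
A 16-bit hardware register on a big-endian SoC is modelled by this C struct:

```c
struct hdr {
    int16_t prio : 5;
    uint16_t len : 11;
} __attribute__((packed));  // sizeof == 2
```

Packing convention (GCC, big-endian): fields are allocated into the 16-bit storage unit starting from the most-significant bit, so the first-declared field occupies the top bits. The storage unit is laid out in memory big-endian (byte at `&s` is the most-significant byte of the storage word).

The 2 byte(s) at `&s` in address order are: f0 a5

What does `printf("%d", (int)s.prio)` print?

-2

[0]=0xf0 [1]=0xa5 (big-endian) → word 0xf0a5
prio [11+:5] = (word>>11) & 0x1f = 30  ←
len [0+:11] = (word>>0) & 0x7ff = 165
prio signed 5b, MSB=1: 30 - 32 = -2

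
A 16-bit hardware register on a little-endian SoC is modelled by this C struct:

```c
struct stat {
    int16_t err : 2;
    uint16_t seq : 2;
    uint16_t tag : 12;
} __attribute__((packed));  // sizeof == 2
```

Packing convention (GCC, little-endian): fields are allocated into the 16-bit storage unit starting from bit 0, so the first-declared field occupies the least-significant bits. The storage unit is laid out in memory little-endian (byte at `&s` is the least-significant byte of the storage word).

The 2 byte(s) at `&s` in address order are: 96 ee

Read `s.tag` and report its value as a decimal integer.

3817

[0]=0x96 [1]=0xee (little-endian) → word 0xee96
err:2 @ bit 0 → (0xee96>>0)&0x3 = 0x2
seq:2 @ bit 2 → (0xee96>>2)&0x3 = 0x1
tag:12 @ bit 4 → (0xee96>>4)&0xfff = 0xee9  ←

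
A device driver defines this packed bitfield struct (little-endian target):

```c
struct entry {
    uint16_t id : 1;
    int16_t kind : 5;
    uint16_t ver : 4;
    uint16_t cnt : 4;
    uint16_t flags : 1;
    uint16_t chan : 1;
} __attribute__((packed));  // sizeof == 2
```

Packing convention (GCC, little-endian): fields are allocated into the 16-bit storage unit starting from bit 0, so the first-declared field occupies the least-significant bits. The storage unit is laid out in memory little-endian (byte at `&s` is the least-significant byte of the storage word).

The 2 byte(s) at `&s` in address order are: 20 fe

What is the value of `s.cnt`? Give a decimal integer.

[0]=0x20 [1]=0xfe (little-endian) → word 0xfe20
id:1 @ bit 0 → (0xfe20>>0)&0x1 = 0x0
kind:5 @ bit 1 → (0xfe20>>1)&0x1f = 0x10
ver:4 @ bit 6 → (0xfe20>>6)&0xf = 0x8
cnt:4 @ bit 10 → (0xfe20>>10)&0xf = 0xf  ←
flags:1 @ bit 14 → (0xfe20>>14)&0x1 = 0x1
chan:1 @ bit 15 → (0xfe20>>15)&0x1 = 0x1

15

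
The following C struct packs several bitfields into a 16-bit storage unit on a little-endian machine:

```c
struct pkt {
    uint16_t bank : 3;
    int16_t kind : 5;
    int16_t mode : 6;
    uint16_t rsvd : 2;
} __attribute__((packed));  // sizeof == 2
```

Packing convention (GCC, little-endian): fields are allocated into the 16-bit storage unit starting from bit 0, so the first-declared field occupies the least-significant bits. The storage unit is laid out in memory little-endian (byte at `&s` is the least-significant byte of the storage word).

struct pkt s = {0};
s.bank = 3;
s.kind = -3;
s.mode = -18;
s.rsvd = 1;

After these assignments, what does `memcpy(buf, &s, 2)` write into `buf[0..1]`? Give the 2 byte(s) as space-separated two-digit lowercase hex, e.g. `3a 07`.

bank:3 = 3 → 0x3 << 0 → word 0x0003
kind:5 = -3 → 0x1d << 3 → word 0x00eb
mode:6 = -18 → 0x2e << 8 → word 0x2eeb
rsvd:2 = 1 → 0x1 << 14 → word 0x6eeb
word = 0x6eeb → little-endian bytes:
  [0]=0xeb  [1]=0x6e

eb 6e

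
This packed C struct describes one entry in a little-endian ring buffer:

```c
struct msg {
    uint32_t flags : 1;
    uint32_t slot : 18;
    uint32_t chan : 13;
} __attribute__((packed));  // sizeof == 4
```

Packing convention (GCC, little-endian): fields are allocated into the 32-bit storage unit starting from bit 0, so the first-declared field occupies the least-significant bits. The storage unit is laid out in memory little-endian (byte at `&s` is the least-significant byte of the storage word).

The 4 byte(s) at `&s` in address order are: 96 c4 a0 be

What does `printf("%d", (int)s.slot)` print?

25163

[0]=0x96 [1]=0xc4 [2]=0xa0 [3]=0xbe (little-endian) → word 0xbea0c496
flags [0+:1] = (word>>0) & 0x1 = 0
slot [1+:18] = (word>>1) & 0x3ffff = 25163  ←
chan [19+:13] = (word>>19) & 0x1fff = 6100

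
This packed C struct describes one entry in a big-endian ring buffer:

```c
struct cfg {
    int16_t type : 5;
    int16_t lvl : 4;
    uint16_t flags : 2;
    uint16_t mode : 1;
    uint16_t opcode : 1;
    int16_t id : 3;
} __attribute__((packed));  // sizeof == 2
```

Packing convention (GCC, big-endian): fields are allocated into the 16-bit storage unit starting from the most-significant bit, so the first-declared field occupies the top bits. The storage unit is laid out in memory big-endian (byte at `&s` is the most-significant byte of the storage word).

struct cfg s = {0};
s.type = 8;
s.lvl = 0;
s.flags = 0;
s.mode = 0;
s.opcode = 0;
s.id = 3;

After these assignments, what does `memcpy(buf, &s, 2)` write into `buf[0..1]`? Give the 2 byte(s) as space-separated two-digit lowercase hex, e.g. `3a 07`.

40 03

[11+:5] type=8 & 0x1f = 0x8; word=0x4000
[7+:4] lvl=0 & 0xf = 0x0; word=0x4000
[5+:2] flags=0 & 0x3 = 0x0; word=0x4000
[4+:1] mode=0 & 0x1 = 0x0; word=0x4000
[3+:1] opcode=0 & 0x1 = 0x0; word=0x4000
[0+:3] id=3 & 0x7 = 0x3; word=0x4003
word = 0x4003 → big-endian bytes:
  [0]=0x40  [1]=0x03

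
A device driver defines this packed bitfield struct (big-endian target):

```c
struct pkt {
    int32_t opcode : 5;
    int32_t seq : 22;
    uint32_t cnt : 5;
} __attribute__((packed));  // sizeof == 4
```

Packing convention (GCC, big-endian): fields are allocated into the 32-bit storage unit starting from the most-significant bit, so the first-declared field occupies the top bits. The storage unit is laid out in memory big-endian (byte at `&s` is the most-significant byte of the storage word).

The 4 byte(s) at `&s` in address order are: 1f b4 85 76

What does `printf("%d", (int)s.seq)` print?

[0]=0x1f [1]=0xb4 [2]=0x85 [3]=0x76 (big-endian) → word 0x1fb48576
opcode:5 @ bit 27 → (0x1fb48576>>27)&0x1f = 0x3
seq:22 @ bit 5 → (0x1fb48576>>5)&0x3fffff = 0x3da42b  ←
cnt:5 @ bit 0 → (0x1fb48576>>0)&0x1f = 0x16
seq signed 22b, MSB=1: 4039723 - 4194304 = -154581

-154581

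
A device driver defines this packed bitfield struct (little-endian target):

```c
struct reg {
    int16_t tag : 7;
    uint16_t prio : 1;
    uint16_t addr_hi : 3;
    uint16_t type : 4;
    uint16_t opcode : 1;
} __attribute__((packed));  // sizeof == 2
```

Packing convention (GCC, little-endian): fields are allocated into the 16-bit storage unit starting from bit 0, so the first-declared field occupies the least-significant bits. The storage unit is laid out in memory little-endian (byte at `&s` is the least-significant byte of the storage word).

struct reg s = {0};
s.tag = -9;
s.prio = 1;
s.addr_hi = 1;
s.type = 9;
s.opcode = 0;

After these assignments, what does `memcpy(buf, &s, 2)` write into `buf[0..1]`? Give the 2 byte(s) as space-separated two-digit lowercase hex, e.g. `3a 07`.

[0+:7] tag=-9 & 0x7f = 0x77; word=0x0077
[7+:1] prio=1 & 0x1 = 0x1; word=0x00f7
[8+:3] addr_hi=1 & 0x7 = 0x1; word=0x01f7
[11+:4] type=9 & 0xf = 0x9; word=0x49f7
[15+:1] opcode=0 & 0x1 = 0x0; word=0x49f7
word = 0x49f7 → little-endian bytes:
  [0]=0xf7  [1]=0x49

f7 49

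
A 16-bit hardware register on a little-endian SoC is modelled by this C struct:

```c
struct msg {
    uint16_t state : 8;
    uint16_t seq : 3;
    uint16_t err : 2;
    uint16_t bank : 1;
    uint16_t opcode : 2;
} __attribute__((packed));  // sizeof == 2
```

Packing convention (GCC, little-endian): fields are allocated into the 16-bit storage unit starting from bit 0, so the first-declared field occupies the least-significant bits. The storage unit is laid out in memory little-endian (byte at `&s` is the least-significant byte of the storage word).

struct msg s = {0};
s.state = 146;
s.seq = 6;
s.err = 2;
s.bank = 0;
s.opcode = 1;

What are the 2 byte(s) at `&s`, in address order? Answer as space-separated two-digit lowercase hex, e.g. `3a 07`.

[0+:8] state=146 & 0xff = 0x92; word=0x0092
[8+:3] seq=6 & 0x7 = 0x6; word=0x0692
[11+:2] err=2 & 0x3 = 0x2; word=0x1692
[13+:1] bank=0 & 0x1 = 0x0; word=0x1692
[14+:2] opcode=1 & 0x3 = 0x1; word=0x5692
word = 0x5692 → little-endian bytes:
  [0]=0x92  [1]=0x56

92 56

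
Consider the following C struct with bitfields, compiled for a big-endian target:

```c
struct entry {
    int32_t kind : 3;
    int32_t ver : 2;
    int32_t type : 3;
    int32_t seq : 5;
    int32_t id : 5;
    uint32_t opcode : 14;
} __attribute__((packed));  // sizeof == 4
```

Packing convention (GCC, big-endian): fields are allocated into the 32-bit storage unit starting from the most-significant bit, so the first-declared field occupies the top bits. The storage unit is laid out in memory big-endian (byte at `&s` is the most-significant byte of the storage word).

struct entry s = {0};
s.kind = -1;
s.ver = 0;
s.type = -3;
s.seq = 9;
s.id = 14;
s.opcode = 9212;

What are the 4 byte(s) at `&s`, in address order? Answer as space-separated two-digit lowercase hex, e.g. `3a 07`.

e5 4b a3 fc

kind (3b) val=-1 bits=0x7 at bit 29: 0xe0000000
ver (2b) val=0 bits=0x0 at bit 27: 0xe0000000
type (3b) val=-3 bits=0x5 at bit 24: 0xe5000000
seq (5b) val=9 bits=0x9 at bit 19: 0xe5480000
id (5b) val=14 bits=0xe at bit 14: 0xe54b8000
opcode (14b) val=9212 bits=0x23fc at bit 0: 0xe54ba3fc
word = 0xe54ba3fc → big-endian bytes:
  [0]=0xe5  [1]=0x4b  [2]=0xa3  [3]=0xfc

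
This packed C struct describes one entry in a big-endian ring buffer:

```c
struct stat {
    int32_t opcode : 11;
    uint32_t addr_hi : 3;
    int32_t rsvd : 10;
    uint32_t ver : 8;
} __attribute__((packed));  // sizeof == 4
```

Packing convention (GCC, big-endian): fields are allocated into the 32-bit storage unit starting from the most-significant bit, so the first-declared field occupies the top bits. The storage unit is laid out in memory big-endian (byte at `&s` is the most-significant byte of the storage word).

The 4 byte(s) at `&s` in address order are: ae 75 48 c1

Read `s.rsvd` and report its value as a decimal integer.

[0]=0xae [1]=0x75 [2]=0x48 [3]=0xc1 (big-endian) → word 0xae7548c1
opcode [21+:11] = (word>>21) & 0x7ff = 1395
addr_hi [18+:3] = (word>>18) & 0x7 = 5
rsvd [8+:10] = (word>>8) & 0x3ff = 328  ←
ver [0+:8] = (word>>0) & 0xff = 193
rsvd signed 10b, MSB=0: value = 328

328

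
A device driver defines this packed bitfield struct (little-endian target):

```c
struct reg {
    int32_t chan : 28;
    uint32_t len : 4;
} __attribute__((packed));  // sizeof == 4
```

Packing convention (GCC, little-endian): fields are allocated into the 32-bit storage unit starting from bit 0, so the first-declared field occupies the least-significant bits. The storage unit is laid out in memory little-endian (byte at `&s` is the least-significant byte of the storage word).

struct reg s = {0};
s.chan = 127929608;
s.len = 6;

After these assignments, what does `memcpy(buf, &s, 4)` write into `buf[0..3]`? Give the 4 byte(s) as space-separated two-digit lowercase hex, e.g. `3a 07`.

[0+:28] chan=127929608 & 0xfffffff = 0x7a00d08; word=0x07a00d08
[28+:4] len=6 & 0xf = 0x6; word=0x67a00d08
word = 0x67a00d08 → little-endian bytes:
  [0]=0x08  [1]=0x0d  [2]=0xa0  [3]=0x67

08 0d a0 67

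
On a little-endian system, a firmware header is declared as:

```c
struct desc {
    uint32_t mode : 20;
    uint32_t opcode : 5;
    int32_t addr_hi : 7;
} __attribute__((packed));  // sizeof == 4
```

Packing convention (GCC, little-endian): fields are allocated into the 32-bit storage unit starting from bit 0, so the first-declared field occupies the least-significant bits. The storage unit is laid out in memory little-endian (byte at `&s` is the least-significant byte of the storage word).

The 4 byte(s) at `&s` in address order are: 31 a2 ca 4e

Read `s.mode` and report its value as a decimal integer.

[0]=0x31 [1]=0xa2 [2]=0xca [3]=0x4e (little-endian) → word 0x4ecaa231
mode [0+:20] = (word>>0) & 0xfffff = 696881  ←
opcode [20+:5] = (word>>20) & 0x1f = 12
addr_hi [25+:7] = (word>>25) & 0x7f = 39

696881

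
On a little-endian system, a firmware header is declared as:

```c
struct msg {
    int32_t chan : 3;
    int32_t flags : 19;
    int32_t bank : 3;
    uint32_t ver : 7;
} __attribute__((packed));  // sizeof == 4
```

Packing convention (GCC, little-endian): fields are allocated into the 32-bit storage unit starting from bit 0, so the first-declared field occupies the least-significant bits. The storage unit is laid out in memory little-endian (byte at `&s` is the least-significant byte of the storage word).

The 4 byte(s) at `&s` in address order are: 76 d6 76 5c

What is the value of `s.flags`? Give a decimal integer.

-75058

[0]=0x76 [1]=0xd6 [2]=0x76 [3]=0x5c (little-endian) → word 0x5c76d676
chan:3 @ bit 0 → (0x5c76d676>>0)&0x7 = 0x6
flags:19 @ bit 3 → (0x5c76d676>>3)&0x7ffff = 0x6dace  ←
bank:3 @ bit 22 → (0x5c76d676>>22)&0x7 = 0x1
ver:7 @ bit 25 → (0x5c76d676>>25)&0x7f = 0x2e
flags signed 19b, MSB=1: 449230 - 524288 = -75058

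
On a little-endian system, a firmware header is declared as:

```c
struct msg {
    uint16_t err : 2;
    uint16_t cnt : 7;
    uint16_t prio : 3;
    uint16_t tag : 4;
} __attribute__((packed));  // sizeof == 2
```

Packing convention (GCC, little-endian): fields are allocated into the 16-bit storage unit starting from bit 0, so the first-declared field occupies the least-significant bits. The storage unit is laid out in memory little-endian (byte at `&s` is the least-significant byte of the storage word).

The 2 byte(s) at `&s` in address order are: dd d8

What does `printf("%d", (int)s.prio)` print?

4

[0]=0xdd [1]=0xd8 (little-endian) → word 0xd8dd
err:2 @ bit 0 → (0xd8dd>>0)&0x3 = 0x1
cnt:7 @ bit 2 → (0xd8dd>>2)&0x7f = 0x37
prio:3 @ bit 9 → (0xd8dd>>9)&0x7 = 0x4  ←
tag:4 @ bit 12 → (0xd8dd>>12)&0xf = 0xd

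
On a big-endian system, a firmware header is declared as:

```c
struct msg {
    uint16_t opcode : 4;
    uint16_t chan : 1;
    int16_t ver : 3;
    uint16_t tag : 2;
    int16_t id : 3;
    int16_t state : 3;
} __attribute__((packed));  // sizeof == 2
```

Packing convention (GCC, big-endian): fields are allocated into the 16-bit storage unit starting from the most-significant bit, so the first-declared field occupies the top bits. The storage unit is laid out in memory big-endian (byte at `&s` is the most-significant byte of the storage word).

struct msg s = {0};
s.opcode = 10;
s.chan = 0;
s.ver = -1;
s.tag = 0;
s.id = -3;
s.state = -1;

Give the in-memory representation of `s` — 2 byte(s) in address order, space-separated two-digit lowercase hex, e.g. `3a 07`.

a7 2f

opcode (4b) val=10 bits=0xa at bit 12: 0xa000
chan (1b) val=0 bits=0x0 at bit 11: 0xa000
ver (3b) val=-1 bits=0x7 at bit 8: 0xa700
tag (2b) val=0 bits=0x0 at bit 6: 0xa700
id (3b) val=-3 bits=0x5 at bit 3: 0xa728
state (3b) val=-1 bits=0x7 at bit 0: 0xa72f
word = 0xa72f → big-endian bytes:
  [0]=0xa7  [1]=0x2f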